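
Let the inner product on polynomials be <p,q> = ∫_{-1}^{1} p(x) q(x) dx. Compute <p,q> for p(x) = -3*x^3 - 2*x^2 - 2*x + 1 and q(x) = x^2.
<p,q> = -2/15

Expand the product: p(x)·q(x) = -3*x^5 - 2*x^4 - 2*x^3 + x^2.
∫_{-1}^{1} of each monomial x^k gives [2/(k+1) if k even, 0 if k odd]. Integrating term-by-term (or equivalently evaluating the antiderivative F(x) = -x^6/2 - 2*x^5/5 - x^4/2 + x^3/3 at the endpoints):
  F(1) − F(−1) = -16/15 − (-14/15) = -2/15.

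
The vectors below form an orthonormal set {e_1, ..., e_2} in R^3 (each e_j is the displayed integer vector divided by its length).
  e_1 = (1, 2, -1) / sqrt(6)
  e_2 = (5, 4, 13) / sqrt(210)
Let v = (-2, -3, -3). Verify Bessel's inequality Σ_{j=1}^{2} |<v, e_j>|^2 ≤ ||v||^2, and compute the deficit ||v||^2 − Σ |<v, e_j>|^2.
Σ |<v, e_j>|^2 = 766/35; ||v||^2 = 22; deficit = 4/35

Write each e_j = u_j / sqrt(<u_j, u_j>) where u_j is the displayed integer vector. Then <v, e_j> = <v, u_j> / sqrt(<u_j, u_j>), so |<v, e_j>|^2 = <v, u_j>^2 / <u_j, u_j>.
Coefficients: <v, e_1> = -5/sqrt(6), <v, e_2> = -61/sqrt(210).
Square and sum: Σ |<v, e_j>|^2 = 766/35.
Compute ||v||^2 = v·v = 22.
Deficit = 22 − 766/35 = 4/35 ≥ 0, confirming Bessel's inequality. (The deficit equals ||v − Σ <v,e_j> e_j||^2, the squared distance from v to span{e_j}.)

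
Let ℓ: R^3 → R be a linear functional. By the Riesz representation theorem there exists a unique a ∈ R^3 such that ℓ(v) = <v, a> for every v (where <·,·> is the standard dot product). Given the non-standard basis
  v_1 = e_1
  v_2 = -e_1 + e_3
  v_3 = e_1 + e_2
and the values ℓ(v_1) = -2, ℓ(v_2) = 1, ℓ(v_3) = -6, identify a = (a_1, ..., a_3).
a = (-2, -4, -1)

Write a = (a_1, ..., a_3) in the standard basis. For each basis vector v_i, ℓ(v_i) = <v_i, a> is a linear equation in the a_j's. Collect the n equations into a matrix system V a = ℓ, where row i of V is v_i (expressed in the standard basis). Since V is invertible (lower-triangular with 1s on the diagonal, up to permutation), solve by back-substitution:
  V =
[[1, 0, 0],
 [-1, 0, 1],
 [1, 1, 0]]
  V a = (-2, 1, -6)
Solving gives a = (-2, -4, -1).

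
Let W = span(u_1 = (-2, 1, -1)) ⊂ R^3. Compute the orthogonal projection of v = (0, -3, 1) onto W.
proj_W(v) = (4/3, -2/3, 2/3)

Set up U = [u_1 | ... | u_1] ∈ R^(3×1). The projector onto W = col(U) is P = U (U^T U)^(-1) U^T.
Compute U^T U =
  [6],
and U^T v = (-4).
Solve U^T U · c = U^T v for the coefficients: c = (-2/3). The projection is proj_W(v) = U c.
Check: (v - proj_W(v)) · u_1 = 0  (should be 0).
Result: proj_W(v) = (4/3, -2/3, 2/3).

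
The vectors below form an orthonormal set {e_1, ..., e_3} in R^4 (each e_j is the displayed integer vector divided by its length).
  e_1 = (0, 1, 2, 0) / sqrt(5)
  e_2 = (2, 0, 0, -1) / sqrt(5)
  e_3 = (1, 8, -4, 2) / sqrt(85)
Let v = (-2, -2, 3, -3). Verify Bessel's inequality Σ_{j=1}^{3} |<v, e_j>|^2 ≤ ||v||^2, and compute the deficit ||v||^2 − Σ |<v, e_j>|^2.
Σ |<v, e_j>|^2 = 317/17; ||v||^2 = 26; deficit = 125/17

Write each e_j = u_j / sqrt(<u_j, u_j>) where u_j is the displayed integer vector. Then <v, e_j> = <v, u_j> / sqrt(<u_j, u_j>), so |<v, e_j>|^2 = <v, u_j>^2 / <u_j, u_j>.
Coefficients: <v, e_1> = 4/sqrt(5), <v, e_2> = -1/sqrt(5), <v, e_3> = -36/sqrt(85).
Square and sum: Σ |<v, e_j>|^2 = 317/17.
Compute ||v||^2 = v·v = 26.
Deficit = 26 − 317/17 = 125/17 ≥ 0, confirming Bessel's inequality. (The deficit equals ||v − Σ <v,e_j> e_j||^2, the squared distance from v to span{e_j}.)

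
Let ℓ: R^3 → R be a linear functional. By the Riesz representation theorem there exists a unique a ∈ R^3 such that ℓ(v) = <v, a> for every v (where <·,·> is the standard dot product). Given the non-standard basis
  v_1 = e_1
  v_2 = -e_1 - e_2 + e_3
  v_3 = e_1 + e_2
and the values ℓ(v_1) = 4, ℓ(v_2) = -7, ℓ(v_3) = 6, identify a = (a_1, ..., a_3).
a = (4, 2, -1)

Write a = (a_1, ..., a_3) in the standard basis. For each basis vector v_i, ℓ(v_i) = <v_i, a> is a linear equation in the a_j's. Collect the n equations into a matrix system V a = ℓ, where row i of V is v_i (expressed in the standard basis). Since V is invertible (lower-triangular with 1s on the diagonal, up to permutation), solve by back-substitution:
  V =
[[1, 0, 0],
 [-1, -1, 1],
 [1, 1, 0]]
  V a = (4, -7, 6)
Solving gives a = (4, 2, -1).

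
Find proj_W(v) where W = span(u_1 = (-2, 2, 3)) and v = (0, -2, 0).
proj_W(v) = (8/17, -8/17, -12/17)

Set up U = [u_1 | ... | u_1] ∈ R^(3×1). The projector onto W = col(U) is P = U (U^T U)^(-1) U^T.
Compute U^T U =
  [17],
and U^T v = (-4).
Solve U^T U · c = U^T v for the coefficients: c = (-4/17). The projection is proj_W(v) = U c.
Check: (v - proj_W(v)) · u_1 = 0  (should be 0).
Result: proj_W(v) = (8/17, -8/17, -12/17).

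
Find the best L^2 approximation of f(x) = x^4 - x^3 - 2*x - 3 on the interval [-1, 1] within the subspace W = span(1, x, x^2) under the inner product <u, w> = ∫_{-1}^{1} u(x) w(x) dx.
g(x) = 6*x^2/7 - 13*x/5 - 108/35

The best approximation g ∈ W is the orthogonal projection of f onto W. Writing g = a_0 + a_1 x + a_2 x^2, the coefficients solve the normal equations G · a = b where
  G_{ij} = <φ_i, φ_j> and b_i = <f, φ_i>, with φ_0 = 1, φ_1 = x, φ_2 = x^2.
G =
  [2, 0, 2/3]
  [0, 2/3, 0]
  [2/3, 0, 2/5],
b = (-28/5, -26/15, -12/7).
Solving gives a_0 = -108/35, a_1 = -13/5, a_2 = 6/7, so
  g(x) = 6*x^2/7 - 13*x/5 - 108/35.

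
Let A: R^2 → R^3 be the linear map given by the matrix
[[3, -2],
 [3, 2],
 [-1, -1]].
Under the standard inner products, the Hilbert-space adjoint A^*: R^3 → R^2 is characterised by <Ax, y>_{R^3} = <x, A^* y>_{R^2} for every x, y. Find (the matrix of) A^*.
A^* = A^T =
[[3, 3, -1],
 [-2, 2, -1]]

For real matrices with standard dot products, the defining identity <Ax, y> = <x, A^* y> gives (Ax)^T y = x^T (A^*) y, i.e. x^T A^T y = x^T (A^*) y. Since this holds for all x, y, we must have A^* = A^T. Therefore
A^* =
[[3, 3, -1],
 [-2, 2, -1]].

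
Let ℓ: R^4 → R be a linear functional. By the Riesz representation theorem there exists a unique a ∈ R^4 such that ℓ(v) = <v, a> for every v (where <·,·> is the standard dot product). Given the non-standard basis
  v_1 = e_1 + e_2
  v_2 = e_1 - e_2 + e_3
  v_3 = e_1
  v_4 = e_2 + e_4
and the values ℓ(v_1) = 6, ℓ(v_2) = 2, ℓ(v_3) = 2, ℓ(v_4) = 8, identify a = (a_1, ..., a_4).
a = (2, 4, 4, 4)

Write a = (a_1, ..., a_4) in the standard basis. For each basis vector v_i, ℓ(v_i) = <v_i, a> is a linear equation in the a_j's. Collect the n equations into a matrix system V a = ℓ, where row i of V is v_i (expressed in the standard basis). Since V is invertible (lower-triangular with 1s on the diagonal, up to permutation), solve by back-substitution:
  V =
[[1, 1, 0, 0],
 [1, -1, 1, 0],
 [1, 0, 0, 0],
 [0, 1, 0, 1]]
  V a = (6, 2, 2, 8)
Solving gives a = (2, 4, 4, 4).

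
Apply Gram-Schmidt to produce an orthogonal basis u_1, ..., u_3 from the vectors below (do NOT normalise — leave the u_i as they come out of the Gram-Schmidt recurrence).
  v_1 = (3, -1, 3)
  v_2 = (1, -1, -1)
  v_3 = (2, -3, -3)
Orthogonal basis:
  u_1 = (3, -1, 3)
  u_2 = (16/19, -18/19, -22/19)
  u_3 = (-2/7, -3/7, 1/7)

Apply the Gram-Schmidt recurrence
  u_1 = v_1
  u_i = v_i − Σ_{j<i} ((v_i · u_j) / (u_j · u_j)) · u_j.

Step by step this gives:
  u_1 = (3, -1, 3)
  u_2 = (16/19, -18/19, -22/19)
  u_3 = (-2/7, -3/7, 1/7)

Orthogonality check:
  u_2 · u_1 = 0 (should be 0)
  u_3 · u_1 = 0 (should be 0)
  u_3 · u_2 = 0 (should be 0)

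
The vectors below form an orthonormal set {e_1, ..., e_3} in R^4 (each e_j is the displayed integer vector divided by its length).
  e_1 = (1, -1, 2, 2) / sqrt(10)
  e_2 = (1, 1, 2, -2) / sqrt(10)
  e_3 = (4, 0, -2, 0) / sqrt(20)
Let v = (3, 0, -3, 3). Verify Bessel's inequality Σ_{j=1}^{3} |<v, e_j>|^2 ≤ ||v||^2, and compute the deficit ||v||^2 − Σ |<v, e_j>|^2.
Σ |<v, e_j>|^2 = 126/5; ||v||^2 = 27; deficit = 9/5

Write each e_j = u_j / sqrt(<u_j, u_j>) where u_j is the displayed integer vector. Then <v, e_j> = <v, u_j> / sqrt(<u_j, u_j>), so |<v, e_j>|^2 = <v, u_j>^2 / <u_j, u_j>.
Coefficients: <v, e_1> = 3/sqrt(10), <v, e_2> = -9/sqrt(10), <v, e_3> = 18/sqrt(20).
Square and sum: Σ |<v, e_j>|^2 = 126/5.
Compute ||v||^2 = v·v = 27.
Deficit = 27 − 126/5 = 9/5 ≥ 0, confirming Bessel's inequality. (The deficit equals ||v − Σ <v,e_j> e_j||^2, the squared distance from v to span{e_j}.)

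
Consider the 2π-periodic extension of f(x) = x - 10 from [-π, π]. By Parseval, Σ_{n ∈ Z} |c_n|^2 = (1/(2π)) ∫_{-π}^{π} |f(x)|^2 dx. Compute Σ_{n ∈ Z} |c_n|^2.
Σ |c_n|^2 = π^2/3 + 100

Expand and integrate term by term over [-π, π]:
  ∫ (x)^2 dx = 1·(2π^3/3); ∫ 2·1·(-10)·x dx = 0 (odd integrand); ∫ (-10)^2 dx = 100·2π.
So (1/(2π)) ∫_{-π}^{π} (x - 10)^2 dx = 1π^2/3 + 100 = π^2/3 + 100.
Parseval ⇒ Σ |c_n|^2 = π^2/3 + 100.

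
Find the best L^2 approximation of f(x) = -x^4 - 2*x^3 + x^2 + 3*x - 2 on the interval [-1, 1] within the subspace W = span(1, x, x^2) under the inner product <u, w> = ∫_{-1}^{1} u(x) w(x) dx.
g(x) = x^2/7 + 9*x/5 - 67/35

The best approximation g ∈ W is the orthogonal projection of f onto W. Writing g = a_0 + a_1 x + a_2 x^2, the coefficients solve the normal equations G · a = b where
  G_{ij} = <φ_i, φ_j> and b_i = <f, φ_i>, with φ_0 = 1, φ_1 = x, φ_2 = x^2.
G =
  [2, 0, 2/3]
  [0, 2/3, 0]
  [2/3, 0, 2/5],
b = (-56/15, 6/5, -128/105).
Solving gives a_0 = -67/35, a_1 = 9/5, a_2 = 1/7, so
  g(x) = x^2/7 + 9*x/5 - 67/35.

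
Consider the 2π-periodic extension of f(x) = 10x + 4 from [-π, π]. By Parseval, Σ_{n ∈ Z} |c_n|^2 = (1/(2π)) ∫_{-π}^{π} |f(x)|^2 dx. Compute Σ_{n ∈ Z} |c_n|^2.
Σ |c_n|^2 = 100π^2/3 + 16

Expand and integrate term by term over [-π, π]:
  ∫ (10x)^2 dx = 100·(2π^3/3); ∫ 2·10·(4)·x dx = 0 (odd integrand); ∫ 4^2 dx = 16·2π.
So (1/(2π)) ∫_{-π}^{π} (10x + 4)^2 dx = 100π^2/3 + 16 = 100π^2/3 + 16.
Parseval ⇒ Σ |c_n|^2 = 100π^2/3 + 16.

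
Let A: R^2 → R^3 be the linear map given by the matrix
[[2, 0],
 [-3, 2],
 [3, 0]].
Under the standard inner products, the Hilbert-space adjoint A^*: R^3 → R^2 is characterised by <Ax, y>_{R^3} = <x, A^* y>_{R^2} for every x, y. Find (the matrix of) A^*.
A^* = A^T =
[[2, -3, 3],
 [0, 2, 0]]

For real matrices with standard dot products, the defining identity <Ax, y> = <x, A^* y> gives (Ax)^T y = x^T (A^*) y, i.e. x^T A^T y = x^T (A^*) y. Since this holds for all x, y, we must have A^* = A^T. Therefore
A^* =
[[2, -3, 3],
 [0, 2, 0]].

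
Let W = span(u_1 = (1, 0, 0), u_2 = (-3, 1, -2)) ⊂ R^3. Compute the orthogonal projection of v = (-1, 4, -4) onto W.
proj_W(v) = (-1, 12/5, -24/5)

Set up U = [u_1 | ... | u_2] ∈ R^(3×2). The projector onto W = col(U) is P = U (U^T U)^(-1) U^T.
Compute U^T U =
  [1, -3]
  [-3, 14],
and U^T v = (-1, 15).
Solve U^T U · c = U^T v for the coefficients: c = (31/5, 12/5). The projection is proj_W(v) = U c.
Check: (v - proj_W(v)) · u_1 = 0  (should be 0).
Check: (v - proj_W(v)) · u_2 = 0  (should be 0).
Result: proj_W(v) = (-1, 12/5, -24/5).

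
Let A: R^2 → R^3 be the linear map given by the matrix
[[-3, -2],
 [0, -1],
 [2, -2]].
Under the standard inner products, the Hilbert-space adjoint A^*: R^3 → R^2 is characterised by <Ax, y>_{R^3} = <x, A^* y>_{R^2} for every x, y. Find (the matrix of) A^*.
A^* = A^T =
[[-3, 0, 2],
 [-2, -1, -2]]

For real matrices with standard dot products, the defining identity <Ax, y> = <x, A^* y> gives (Ax)^T y = x^T (A^*) y, i.e. x^T A^T y = x^T (A^*) y. Since this holds for all x, y, we must have A^* = A^T. Therefore
A^* =
[[-3, 0, 2],
 [-2, -1, -2]].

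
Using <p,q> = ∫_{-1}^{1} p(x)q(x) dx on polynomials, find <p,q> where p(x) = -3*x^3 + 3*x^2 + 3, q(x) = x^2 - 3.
<p,q> = -104/5

Expand the product: p(x)·q(x) = -3*x^5 + 3*x^4 + 9*x^3 - 6*x^2 - 9.
∫_{-1}^{1} of each monomial x^k gives [2/(k+1) if k even, 0 if k odd]. Integrating term-by-term (or equivalently evaluating the antiderivative F(x) = -x^6/2 + 3*x^5/5 + 9*x^4/4 - 2*x^3 - 9*x at the endpoints):
  F(1) − F(−1) = -173/20 − (243/20) = -104/5.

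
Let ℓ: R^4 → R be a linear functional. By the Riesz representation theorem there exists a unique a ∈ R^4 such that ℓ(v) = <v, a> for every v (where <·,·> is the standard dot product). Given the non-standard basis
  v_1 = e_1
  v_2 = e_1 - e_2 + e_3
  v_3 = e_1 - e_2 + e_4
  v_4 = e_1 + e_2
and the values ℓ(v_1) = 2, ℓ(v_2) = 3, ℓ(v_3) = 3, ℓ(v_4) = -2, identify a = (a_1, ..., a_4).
a = (2, -4, -3, -3)

Write a = (a_1, ..., a_4) in the standard basis. For each basis vector v_i, ℓ(v_i) = <v_i, a> is a linear equation in the a_j's. Collect the n equations into a matrix system V a = ℓ, where row i of V is v_i (expressed in the standard basis). Since V is invertible (lower-triangular with 1s on the diagonal, up to permutation), solve by back-substitution:
  V =
[[1, 0, 0, 0],
 [1, -1, 1, 0],
 [1, -1, 0, 1],
 [1, 1, 0, 0]]
  V a = (2, 3, 3, -2)
Solving gives a = (2, -4, -3, -3).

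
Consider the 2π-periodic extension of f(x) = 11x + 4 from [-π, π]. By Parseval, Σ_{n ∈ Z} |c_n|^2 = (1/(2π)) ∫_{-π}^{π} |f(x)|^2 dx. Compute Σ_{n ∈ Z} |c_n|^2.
Σ |c_n|^2 = 121π^2/3 + 16

Expand and integrate term by term over [-π, π]:
  ∫ (11x)^2 dx = 121·(2π^3/3); ∫ 2·11·(4)·x dx = 0 (odd integrand); ∫ 4^2 dx = 16·2π.
So (1/(2π)) ∫_{-π}^{π} (11x + 4)^2 dx = 121π^2/3 + 16 = 121π^2/3 + 16.
Parseval ⇒ Σ |c_n|^2 = 121π^2/3 + 16.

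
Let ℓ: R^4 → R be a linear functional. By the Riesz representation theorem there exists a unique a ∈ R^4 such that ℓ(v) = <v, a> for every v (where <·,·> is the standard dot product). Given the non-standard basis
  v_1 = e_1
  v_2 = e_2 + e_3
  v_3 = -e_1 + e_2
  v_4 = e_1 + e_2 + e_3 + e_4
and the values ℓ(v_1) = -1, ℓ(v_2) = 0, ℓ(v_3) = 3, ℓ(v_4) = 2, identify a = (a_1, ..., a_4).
a = (-1, 2, -2, 3)

Write a = (a_1, ..., a_4) in the standard basis. For each basis vector v_i, ℓ(v_i) = <v_i, a> is a linear equation in the a_j's. Collect the n equations into a matrix system V a = ℓ, where row i of V is v_i (expressed in the standard basis). Since V is invertible (lower-triangular with 1s on the diagonal, up to permutation), solve by back-substitution:
  V =
[[1, 0, 0, 0],
 [0, 1, 1, 0],
 [-1, 1, 0, 0],
 [1, 1, 1, 1]]
  V a = (-1, 0, 3, 2)
Solving gives a = (-1, 2, -2, 3).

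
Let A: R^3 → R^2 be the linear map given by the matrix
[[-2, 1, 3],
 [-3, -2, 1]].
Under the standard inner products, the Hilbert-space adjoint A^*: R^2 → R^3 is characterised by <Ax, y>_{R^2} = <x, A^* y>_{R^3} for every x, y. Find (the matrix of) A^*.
A^* = A^T =
[[-2, -3],
 [1, -2],
 [3, 1]]

For real matrices with standard dot products, the defining identity <Ax, y> = <x, A^* y> gives (Ax)^T y = x^T (A^*) y, i.e. x^T A^T y = x^T (A^*) y. Since this holds for all x, y, we must have A^* = A^T. Therefore
A^* =
[[-2, -3],
 [1, -2],
 [3, 1]].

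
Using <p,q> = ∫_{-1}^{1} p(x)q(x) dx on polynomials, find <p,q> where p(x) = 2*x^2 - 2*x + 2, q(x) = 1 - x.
<p,q> = 20/3

Expand the product: p(x)·q(x) = -2*x^3 + 4*x^2 - 4*x + 2.
∫_{-1}^{1} of each monomial x^k gives [2/(k+1) if k even, 0 if k odd]. Integrating term-by-term (or equivalently evaluating the antiderivative F(x) = -x^4/2 + 4*x^3/3 - 2*x^2 + 2*x at the endpoints):
  F(1) − F(−1) = 5/6 − (-35/6) = 20/3.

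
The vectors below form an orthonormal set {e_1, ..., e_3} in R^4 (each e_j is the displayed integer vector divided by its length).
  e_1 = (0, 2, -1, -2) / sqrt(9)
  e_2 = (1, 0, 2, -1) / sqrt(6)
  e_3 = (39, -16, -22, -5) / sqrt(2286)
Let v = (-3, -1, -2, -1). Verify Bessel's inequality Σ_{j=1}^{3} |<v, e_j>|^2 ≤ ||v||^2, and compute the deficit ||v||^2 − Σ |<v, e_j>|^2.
Σ |<v, e_j>|^2 = 2906/381; ||v||^2 = 15; deficit = 2809/381

Write each e_j = u_j / sqrt(<u_j, u_j>) where u_j is the displayed integer vector. Then <v, e_j> = <v, u_j> / sqrt(<u_j, u_j>), so |<v, e_j>|^2 = <v, u_j>^2 / <u_j, u_j>.
Coefficients: <v, e_1> = 2/sqrt(9), <v, e_2> = -6/sqrt(6), <v, e_3> = -52/sqrt(2286).
Square and sum: Σ |<v, e_j>|^2 = 2906/381.
Compute ||v||^2 = v·v = 15.
Deficit = 15 − 2906/381 = 2809/381 ≥ 0, confirming Bessel's inequality. (The deficit equals ||v − Σ <v,e_j> e_j||^2, the squared distance from v to span{e_j}.)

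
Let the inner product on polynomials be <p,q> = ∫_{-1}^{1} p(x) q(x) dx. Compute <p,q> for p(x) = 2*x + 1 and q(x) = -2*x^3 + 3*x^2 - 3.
<p,q> = -28/5

Expand the product: p(x)·q(x) = -4*x^4 + 4*x^3 + 3*x^2 - 6*x - 3.
∫_{-1}^{1} of each monomial x^k gives [2/(k+1) if k even, 0 if k odd]. Integrating term-by-term (or equivalently evaluating the antiderivative F(x) = -4*x^5/5 + x^4 + x^3 - 3*x^2 - 3*x at the endpoints):
  F(1) − F(−1) = -24/5 − (4/5) = -28/5.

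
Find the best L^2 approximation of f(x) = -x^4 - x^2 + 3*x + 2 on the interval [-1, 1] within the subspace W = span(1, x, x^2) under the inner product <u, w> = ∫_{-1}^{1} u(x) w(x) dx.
g(x) = -13*x^2/7 + 3*x + 73/35

The best approximation g ∈ W is the orthogonal projection of f onto W. Writing g = a_0 + a_1 x + a_2 x^2, the coefficients solve the normal equations G · a = b where
  G_{ij} = <φ_i, φ_j> and b_i = <f, φ_i>, with φ_0 = 1, φ_1 = x, φ_2 = x^2.
G =
  [2, 0, 2/3]
  [0, 2/3, 0]
  [2/3, 0, 2/5],
b = (44/15, 2, 68/105).
Solving gives a_0 = 73/35, a_1 = 3, a_2 = -13/7, so
  g(x) = -13*x^2/7 + 3*x + 73/35.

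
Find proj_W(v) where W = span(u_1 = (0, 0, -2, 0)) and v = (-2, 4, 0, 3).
proj_W(v) = (0, 0, 0, 0)

Set up U = [u_1 | ... | u_1] ∈ R^(4×1). The projector onto W = col(U) is P = U (U^T U)^(-1) U^T.
Compute U^T U =
  [4],
and U^T v = (0).
Solve U^T U · c = U^T v for the coefficients: c = (0). The projection is proj_W(v) = U c.
Check: (v - proj_W(v)) · u_1 = 0  (should be 0).
Result: proj_W(v) = (0, 0, 0, 0).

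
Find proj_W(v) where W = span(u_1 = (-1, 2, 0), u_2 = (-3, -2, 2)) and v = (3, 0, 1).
proj_W(v) = (43/21, -10/21, -19/21)

Set up U = [u_1 | ... | u_2] ∈ R^(3×2). The projector onto W = col(U) is P = U (U^T U)^(-1) U^T.
Compute U^T U =
  [5, -1]
  [-1, 17],
and U^T v = (-3, -7).
Solve U^T U · c = U^T v for the coefficients: c = (-29/42, -19/42). The projection is proj_W(v) = U c.
Check: (v - proj_W(v)) · u_1 = 0  (should be 0).
Check: (v - proj_W(v)) · u_2 = 0  (should be 0).
Result: proj_W(v) = (43/21, -10/21, -19/21).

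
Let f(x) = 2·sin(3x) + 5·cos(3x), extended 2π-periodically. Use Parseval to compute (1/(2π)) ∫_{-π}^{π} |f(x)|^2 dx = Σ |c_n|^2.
Σ |c_n|^2 = 29/2

Expand |f|^2 and use orthogonality of {sin(nx), cos(mx)} on [-π, π]:
  ∫_{-π}^{π} sin(nx)^2 dx = π, ∫ cos(mx)^2 dx = π, and cross terms integrate to 0.
So ∫_{-π}^{π} f(x)^2 dx = 2^2 · π + 5^2 · π = (4 + 25)π.
Divide by 2π: (4 + 25)/2 = 29/2.
By Parseval, this equals Σ |c_n|^2.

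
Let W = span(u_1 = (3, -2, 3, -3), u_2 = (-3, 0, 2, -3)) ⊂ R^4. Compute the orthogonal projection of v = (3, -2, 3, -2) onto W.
proj_W(v) = (2019/646, -598/323, 822/323, -1569/646)

Set up U = [u_1 | ... | u_2] ∈ R^(4×2). The projector onto W = col(U) is P = U (U^T U)^(-1) U^T.
Compute U^T U =
  [31, 6]
  [6, 22],
and U^T v = (28, 3).
Solve U^T U · c = U^T v for the coefficients: c = (299/323, -75/646). The projection is proj_W(v) = U c.
Check: (v - proj_W(v)) · u_1 = 0  (should be 0).
Check: (v - proj_W(v)) · u_2 = 0  (should be 0).
Result: proj_W(v) = (2019/646, -598/323, 822/323, -1569/646).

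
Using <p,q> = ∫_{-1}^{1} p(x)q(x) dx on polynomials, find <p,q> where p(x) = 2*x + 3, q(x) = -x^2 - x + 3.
<p,q> = 44/3

Expand the product: p(x)·q(x) = -2*x^3 - 5*x^2 + 3*x + 9.
∫_{-1}^{1} of each monomial x^k gives [2/(k+1) if k even, 0 if k odd]. Integrating term-by-term (or equivalently evaluating the antiderivative F(x) = -x^4/2 - 5*x^3/3 + 3*x^2/2 + 9*x at the endpoints):
  F(1) − F(−1) = 25/3 − (-19/3) = 44/3.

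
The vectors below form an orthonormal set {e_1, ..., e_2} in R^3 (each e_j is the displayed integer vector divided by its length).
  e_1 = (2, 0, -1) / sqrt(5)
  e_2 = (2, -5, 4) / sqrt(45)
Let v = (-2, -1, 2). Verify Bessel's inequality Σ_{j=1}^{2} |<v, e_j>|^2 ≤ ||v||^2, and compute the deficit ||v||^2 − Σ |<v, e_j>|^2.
Σ |<v, e_j>|^2 = 9; ||v||^2 = 9; deficit = 0

Write each e_j = u_j / sqrt(<u_j, u_j>) where u_j is the displayed integer vector. Then <v, e_j> = <v, u_j> / sqrt(<u_j, u_j>), so |<v, e_j>|^2 = <v, u_j>^2 / <u_j, u_j>.
Coefficients: <v, e_1> = -6/sqrt(5), <v, e_2> = 9/sqrt(45).
Square and sum: Σ |<v, e_j>|^2 = 9.
Compute ||v||^2 = v·v = 9.
Deficit = 9 − 9 = 0 ≥ 0, confirming Bessel's inequality. (The deficit equals ||v − Σ <v,e_j> e_j||^2, the squared distance from v to span{e_j}.)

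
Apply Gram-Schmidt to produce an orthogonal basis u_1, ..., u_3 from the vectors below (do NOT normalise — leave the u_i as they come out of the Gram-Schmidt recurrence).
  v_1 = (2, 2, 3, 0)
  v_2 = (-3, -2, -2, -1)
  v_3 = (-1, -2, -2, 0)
Orthogonal basis:
  u_1 = (2, 2, 3, 0)
  u_2 = (-19/17, -2/17, 14/17, -1)
  u_3 = (3/10, -3/5, 1/5, -1/10)

Apply the Gram-Schmidt recurrence
  u_1 = v_1
  u_i = v_i − Σ_{j<i} ((v_i · u_j) / (u_j · u_j)) · u_j.

Step by step this gives:
  u_1 = (2, 2, 3, 0)
  u_2 = (-19/17, -2/17, 14/17, -1)
  u_3 = (3/10, -3/5, 1/5, -1/10)

Orthogonality check:
  u_2 · u_1 = 0 (should be 0)
  u_3 · u_1 = 0 (should be 0)
  u_3 · u_2 = 0 (should be 0)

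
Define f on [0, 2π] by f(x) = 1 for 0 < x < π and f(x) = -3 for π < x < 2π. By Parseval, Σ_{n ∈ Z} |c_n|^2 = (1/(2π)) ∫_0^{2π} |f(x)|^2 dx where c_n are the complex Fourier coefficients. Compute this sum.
Σ |c_n|^2 = 5

Parseval equates the L^2 energy of f (normalised by 1/(2π)) with the ℓ^2 sum of its Fourier coefficients: (1/(2π)) ∫_0^{2π} |f|^2 = Σ |c_n|^2.
Compute the left side: (1/(2π)) [∫_0^π 1^2 dx + ∫_π^{2π} (-3)^2 dx] = (1/(2π)) · (1π + 9π) = (1 + 9)/2 = 5.
So Σ_{n ∈ Z} |c_n|^2 = 5.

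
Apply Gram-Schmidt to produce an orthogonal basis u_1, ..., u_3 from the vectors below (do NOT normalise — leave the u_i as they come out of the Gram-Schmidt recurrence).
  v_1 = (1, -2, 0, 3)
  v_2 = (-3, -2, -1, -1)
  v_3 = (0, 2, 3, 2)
Orthogonal basis:
  u_1 = (1, -2, 0, 3)
  u_2 = (-20/7, -16/7, -1, -4/7)
  u_3 = (-189/103, 96/103, 248/103, 127/103)

Apply the Gram-Schmidt recurrence
  u_1 = v_1
  u_i = v_i − Σ_{j<i} ((v_i · u_j) / (u_j · u_j)) · u_j.

Step by step this gives:
  u_1 = (1, -2, 0, 3)
  u_2 = (-20/7, -16/7, -1, -4/7)
  u_3 = (-189/103, 96/103, 248/103, 127/103)

Orthogonality check:
  u_2 · u_1 = 0 (should be 0)
  u_3 · u_1 = 0 (should be 0)
  u_3 · u_2 = 0 (should be 0)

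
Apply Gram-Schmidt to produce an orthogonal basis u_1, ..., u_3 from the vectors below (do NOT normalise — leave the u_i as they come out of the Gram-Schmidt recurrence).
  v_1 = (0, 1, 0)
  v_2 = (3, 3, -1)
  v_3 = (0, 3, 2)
Orthogonal basis:
  u_1 = (0, 1, 0)
  u_2 = (3, 0, -1)
  u_3 = (3/5, 0, 9/5)

Apply the Gram-Schmidt recurrence
  u_1 = v_1
  u_i = v_i − Σ_{j<i} ((v_i · u_j) / (u_j · u_j)) · u_j.

Step by step this gives:
  u_1 = (0, 1, 0)
  u_2 = (3, 0, -1)
  u_3 = (3/5, 0, 9/5)

Orthogonality check:
  u_2 · u_1 = 0 (should be 0)
  u_3 · u_1 = 0 (should be 0)
  u_3 · u_2 = 0 (should be 0)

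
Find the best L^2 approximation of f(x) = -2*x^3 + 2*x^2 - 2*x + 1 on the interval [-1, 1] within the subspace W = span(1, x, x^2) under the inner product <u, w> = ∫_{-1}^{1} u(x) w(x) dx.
g(x) = 2*x^2 - 16*x/5 + 1

The best approximation g ∈ W is the orthogonal projection of f onto W. Writing g = a_0 + a_1 x + a_2 x^2, the coefficients solve the normal equations G · a = b where
  G_{ij} = <φ_i, φ_j> and b_i = <f, φ_i>, with φ_0 = 1, φ_1 = x, φ_2 = x^2.
G =
  [2, 0, 2/3]
  [0, 2/3, 0]
  [2/3, 0, 2/5],
b = (10/3, -32/15, 22/15).
Solving gives a_0 = 1, a_1 = -16/5, a_2 = 2, so
  g(x) = 2*x^2 - 16*x/5 + 1.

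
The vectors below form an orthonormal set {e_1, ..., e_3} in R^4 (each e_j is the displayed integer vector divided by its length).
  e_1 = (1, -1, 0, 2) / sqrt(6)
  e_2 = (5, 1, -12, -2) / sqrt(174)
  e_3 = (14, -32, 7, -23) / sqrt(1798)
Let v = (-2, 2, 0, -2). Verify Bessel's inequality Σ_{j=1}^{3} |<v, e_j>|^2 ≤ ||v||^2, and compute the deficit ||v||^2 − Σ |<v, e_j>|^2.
Σ |<v, e_j>|^2 = 370/31; ||v||^2 = 12; deficit = 2/31

Write each e_j = u_j / sqrt(<u_j, u_j>) where u_j is the displayed integer vector. Then <v, e_j> = <v, u_j> / sqrt(<u_j, u_j>), so |<v, e_j>|^2 = <v, u_j>^2 / <u_j, u_j>.
Coefficients: <v, e_1> = -8/sqrt(6), <v, e_2> = -4/sqrt(174), <v, e_3> = -46/sqrt(1798).
Square and sum: Σ |<v, e_j>|^2 = 370/31.
Compute ||v||^2 = v·v = 12.
Deficit = 12 − 370/31 = 2/31 ≥ 0, confirming Bessel's inequality. (The deficit equals ||v − Σ <v,e_j> e_j||^2, the squared distance from v to span{e_j}.)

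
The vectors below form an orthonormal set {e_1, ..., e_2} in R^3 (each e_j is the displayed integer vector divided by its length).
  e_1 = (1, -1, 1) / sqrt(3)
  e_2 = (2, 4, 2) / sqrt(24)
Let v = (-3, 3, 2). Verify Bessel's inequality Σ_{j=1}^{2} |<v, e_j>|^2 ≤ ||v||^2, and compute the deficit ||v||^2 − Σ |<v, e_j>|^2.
Σ |<v, e_j>|^2 = 19/2; ||v||^2 = 22; deficit = 25/2

Write each e_j = u_j / sqrt(<u_j, u_j>) where u_j is the displayed integer vector. Then <v, e_j> = <v, u_j> / sqrt(<u_j, u_j>), so |<v, e_j>|^2 = <v, u_j>^2 / <u_j, u_j>.
Coefficients: <v, e_1> = -4/sqrt(3), <v, e_2> = 10/sqrt(24).
Square and sum: Σ |<v, e_j>|^2 = 19/2.
Compute ||v||^2 = v·v = 22.
Deficit = 22 − 19/2 = 25/2 ≥ 0, confirming Bessel's inequality. (The deficit equals ||v − Σ <v,e_j> e_j||^2, the squared distance from v to span{e_j}.)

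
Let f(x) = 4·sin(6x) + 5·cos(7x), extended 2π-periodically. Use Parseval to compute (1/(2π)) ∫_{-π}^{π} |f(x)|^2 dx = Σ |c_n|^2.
Σ |c_n|^2 = 41/2

Expand |f|^2 and use orthogonality of {sin(nx), cos(mx)} on [-π, π]:
  ∫_{-π}^{π} sin(nx)^2 dx = π, ∫ cos(mx)^2 dx = π, and cross terms integrate to 0.
So ∫_{-π}^{π} f(x)^2 dx = 4^2 · π + 5^2 · π = (16 + 25)π.
Divide by 2π: (16 + 25)/2 = 41/2.
By Parseval, this equals Σ |c_n|^2.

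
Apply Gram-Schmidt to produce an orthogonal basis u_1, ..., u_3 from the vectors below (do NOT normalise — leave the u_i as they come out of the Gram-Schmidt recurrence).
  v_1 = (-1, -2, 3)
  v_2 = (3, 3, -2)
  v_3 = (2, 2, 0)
Orthogonal basis:
  u_1 = (-1, -2, 3)
  u_2 = (27/14, 6/7, 17/14)
  u_3 = (-20/83, 28/83, 12/83)

Apply the Gram-Schmidt recurrence
  u_1 = v_1
  u_i = v_i − Σ_{j<i} ((v_i · u_j) / (u_j · u_j)) · u_j.

Step by step this gives:
  u_1 = (-1, -2, 3)
  u_2 = (27/14, 6/7, 17/14)
  u_3 = (-20/83, 28/83, 12/83)

Orthogonality check:
  u_2 · u_1 = 0 (should be 0)
  u_3 · u_1 = 0 (should be 0)
  u_3 · u_2 = 0 (should be 0)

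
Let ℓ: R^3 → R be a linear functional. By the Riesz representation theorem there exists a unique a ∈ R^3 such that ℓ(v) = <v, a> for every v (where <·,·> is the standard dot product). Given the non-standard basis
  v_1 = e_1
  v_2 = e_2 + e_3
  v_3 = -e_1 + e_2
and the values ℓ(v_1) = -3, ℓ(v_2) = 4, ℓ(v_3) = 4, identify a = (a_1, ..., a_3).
a = (-3, 1, 3)

Write a = (a_1, ..., a_3) in the standard basis. For each basis vector v_i, ℓ(v_i) = <v_i, a> is a linear equation in the a_j's. Collect the n equations into a matrix system V a = ℓ, where row i of V is v_i (expressed in the standard basis). Since V is invertible (lower-triangular with 1s on the diagonal, up to permutation), solve by back-substitution:
  V =
[[1, 0, 0],
 [0, 1, 1],
 [-1, 1, 0]]
  V a = (-3, 4, 4)
Solving gives a = (-3, 1, 3).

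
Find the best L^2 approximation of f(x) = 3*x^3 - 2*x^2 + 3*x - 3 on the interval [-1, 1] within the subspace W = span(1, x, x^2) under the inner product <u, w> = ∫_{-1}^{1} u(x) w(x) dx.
g(x) = -2*x^2 + 24*x/5 - 3

The best approximation g ∈ W is the orthogonal projection of f onto W. Writing g = a_0 + a_1 x + a_2 x^2, the coefficients solve the normal equations G · a = b where
  G_{ij} = <φ_i, φ_j> and b_i = <f, φ_i>, with φ_0 = 1, φ_1 = x, φ_2 = x^2.
G =
  [2, 0, 2/3]
  [0, 2/3, 0]
  [2/3, 0, 2/5],
b = (-22/3, 16/5, -14/5).
Solving gives a_0 = -3, a_1 = 24/5, a_2 = -2, so
  g(x) = -2*x^2 + 24*x/5 - 3.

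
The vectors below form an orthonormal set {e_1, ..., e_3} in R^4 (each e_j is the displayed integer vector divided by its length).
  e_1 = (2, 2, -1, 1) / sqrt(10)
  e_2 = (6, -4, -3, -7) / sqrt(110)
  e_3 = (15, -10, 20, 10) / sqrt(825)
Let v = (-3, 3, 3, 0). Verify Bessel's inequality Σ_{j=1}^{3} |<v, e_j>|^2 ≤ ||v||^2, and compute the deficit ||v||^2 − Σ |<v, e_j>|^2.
Σ |<v, e_j>|^2 = 15; ||v||^2 = 27; deficit = 12

Write each e_j = u_j / sqrt(<u_j, u_j>) where u_j is the displayed integer vector. Then <v, e_j> = <v, u_j> / sqrt(<u_j, u_j>), so |<v, e_j>|^2 = <v, u_j>^2 / <u_j, u_j>.
Coefficients: <v, e_1> = -3/sqrt(10), <v, e_2> = -39/sqrt(110), <v, e_3> = -15/sqrt(825).
Square and sum: Σ |<v, e_j>|^2 = 15.
Compute ||v||^2 = v·v = 27.
Deficit = 27 − 15 = 12 ≥ 0, confirming Bessel's inequality. (The deficit equals ||v − Σ <v,e_j> e_j||^2, the squared distance from v to span{e_j}.)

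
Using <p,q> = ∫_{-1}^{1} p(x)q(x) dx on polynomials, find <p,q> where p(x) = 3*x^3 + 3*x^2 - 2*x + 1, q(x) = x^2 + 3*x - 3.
<p,q> = -158/15

Expand the product: p(x)·q(x) = 3*x^5 + 12*x^4 - 2*x^3 - 14*x^2 + 9*x - 3.
∫_{-1}^{1} of each monomial x^k gives [2/(k+1) if k even, 0 if k odd]. Integrating term-by-term (or equivalently evaluating the antiderivative F(x) = x^6/2 + 12*x^5/5 - x^4/2 - 14*x^3/3 + 9*x^2/2 - 3*x at the endpoints):
  F(1) − F(−1) = -23/30 − (293/30) = -158/15.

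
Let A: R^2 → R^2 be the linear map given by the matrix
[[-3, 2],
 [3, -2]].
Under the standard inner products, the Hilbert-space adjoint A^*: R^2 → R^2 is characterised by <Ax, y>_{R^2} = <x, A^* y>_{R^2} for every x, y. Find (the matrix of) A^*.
A^* = A^T =
[[-3, 3],
 [2, -2]]

For real matrices with standard dot products, the defining identity <Ax, y> = <x, A^* y> gives (Ax)^T y = x^T (A^*) y, i.e. x^T A^T y = x^T (A^*) y. Since this holds for all x, y, we must have A^* = A^T. Therefore
A^* =
[[-3, 3],
 [2, -2]].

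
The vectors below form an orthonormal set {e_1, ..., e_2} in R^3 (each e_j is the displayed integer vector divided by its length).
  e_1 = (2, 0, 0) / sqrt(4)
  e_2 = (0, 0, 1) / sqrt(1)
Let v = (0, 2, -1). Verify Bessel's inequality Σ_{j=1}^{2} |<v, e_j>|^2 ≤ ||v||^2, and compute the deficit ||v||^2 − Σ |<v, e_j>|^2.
Σ |<v, e_j>|^2 = 1; ||v||^2 = 5; deficit = 4

Write each e_j = u_j / sqrt(<u_j, u_j>) where u_j is the displayed integer vector. Then <v, e_j> = <v, u_j> / sqrt(<u_j, u_j>), so |<v, e_j>|^2 = <v, u_j>^2 / <u_j, u_j>.
Coefficients: <v, e_1> = 0/sqrt(4), <v, e_2> = -1/sqrt(1).
Square and sum: Σ |<v, e_j>|^2 = 1.
Compute ||v||^2 = v·v = 5.
Deficit = 5 − 1 = 4 ≥ 0, confirming Bessel's inequality. (The deficit equals ||v − Σ <v,e_j> e_j||^2, the squared distance from v to span{e_j}.)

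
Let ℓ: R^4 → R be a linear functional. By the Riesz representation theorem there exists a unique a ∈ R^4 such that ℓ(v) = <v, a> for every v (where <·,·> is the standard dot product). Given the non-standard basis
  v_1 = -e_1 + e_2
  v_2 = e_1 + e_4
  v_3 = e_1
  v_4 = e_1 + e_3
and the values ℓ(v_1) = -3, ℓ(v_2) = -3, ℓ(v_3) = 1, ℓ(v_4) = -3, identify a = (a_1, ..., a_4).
a = (1, -2, -4, -4)

Write a = (a_1, ..., a_4) in the standard basis. For each basis vector v_i, ℓ(v_i) = <v_i, a> is a linear equation in the a_j's. Collect the n equations into a matrix system V a = ℓ, where row i of V is v_i (expressed in the standard basis). Since V is invertible (lower-triangular with 1s on the diagonal, up to permutation), solve by back-substitution:
  V =
[[-1, 1, 0, 0],
 [1, 0, 0, 1],
 [1, 0, 0, 0],
 [1, 0, 1, 0]]
  V a = (-3, -3, 1, -3)
Solving gives a = (1, -2, -4, -4).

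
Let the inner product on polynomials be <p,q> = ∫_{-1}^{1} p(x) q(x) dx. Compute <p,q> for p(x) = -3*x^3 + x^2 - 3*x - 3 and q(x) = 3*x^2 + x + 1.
<p,q> = -40/3

Expand the product: p(x)·q(x) = -9*x^5 - 11*x^3 - 11*x^2 - 6*x - 3.
∫_{-1}^{1} of each monomial x^k gives [2/(k+1) if k even, 0 if k odd]. Integrating term-by-term (or equivalently evaluating the antiderivative F(x) = -3*x^6/2 - 11*x^4/4 - 11*x^3/3 - 3*x^2 - 3*x at the endpoints):
  F(1) − F(−1) = -167/12 − (-7/12) = -40/3.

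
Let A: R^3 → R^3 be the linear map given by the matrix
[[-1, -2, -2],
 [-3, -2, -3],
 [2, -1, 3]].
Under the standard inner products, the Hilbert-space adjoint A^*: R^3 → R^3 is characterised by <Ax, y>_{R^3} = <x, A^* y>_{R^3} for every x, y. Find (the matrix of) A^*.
A^* = A^T =
[[-1, -3, 2],
 [-2, -2, -1],
 [-2, -3, 3]]

For real matrices with standard dot products, the defining identity <Ax, y> = <x, A^* y> gives (Ax)^T y = x^T (A^*) y, i.e. x^T A^T y = x^T (A^*) y. Since this holds for all x, y, we must have A^* = A^T. Therefore
A^* =
[[-1, -3, 2],
 [-2, -2, -1],
 [-2, -3, 3]].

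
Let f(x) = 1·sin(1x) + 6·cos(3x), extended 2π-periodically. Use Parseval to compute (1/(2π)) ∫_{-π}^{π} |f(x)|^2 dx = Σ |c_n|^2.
Σ |c_n|^2 = 37/2

Expand |f|^2 and use orthogonality of {sin(nx), cos(mx)} on [-π, π]:
  ∫_{-π}^{π} sin(nx)^2 dx = π, ∫ cos(mx)^2 dx = π, and cross terms integrate to 0.
So ∫_{-π}^{π} f(x)^2 dx = 1^2 · π + 6^2 · π = (1 + 36)π.
Divide by 2π: (1 + 36)/2 = 37/2.
By Parseval, this equals Σ |c_n|^2.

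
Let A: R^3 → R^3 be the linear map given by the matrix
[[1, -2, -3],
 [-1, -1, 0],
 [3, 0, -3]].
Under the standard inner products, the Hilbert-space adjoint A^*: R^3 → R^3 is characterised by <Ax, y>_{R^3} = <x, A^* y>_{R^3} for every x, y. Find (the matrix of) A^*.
A^* = A^T =
[[1, -1, 3],
 [-2, -1, 0],
 [-3, 0, -3]]

For real matrices with standard dot products, the defining identity <Ax, y> = <x, A^* y> gives (Ax)^T y = x^T (A^*) y, i.e. x^T A^T y = x^T (A^*) y. Since this holds for all x, y, we must have A^* = A^T. Therefore
A^* =
[[1, -1, 3],
 [-2, -1, 0],
 [-3, 0, -3]].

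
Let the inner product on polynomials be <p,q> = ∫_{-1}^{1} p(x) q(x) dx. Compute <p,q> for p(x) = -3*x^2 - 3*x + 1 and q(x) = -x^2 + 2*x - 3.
<p,q> = -52/15

Expand the product: p(x)·q(x) = 3*x^4 - 3*x^3 + 2*x^2 + 11*x - 3.
∫_{-1}^{1} of each monomial x^k gives [2/(k+1) if k even, 0 if k odd]. Integrating term-by-term (or equivalently evaluating the antiderivative F(x) = 3*x^5/5 - 3*x^4/4 + 2*x^3/3 + 11*x^2/2 - 3*x at the endpoints):
  F(1) − F(−1) = 181/60 − (389/60) = -52/15.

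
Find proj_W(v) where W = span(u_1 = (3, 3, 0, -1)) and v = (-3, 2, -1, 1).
proj_W(v) = (-12/19, -12/19, 0, 4/19)

Set up U = [u_1 | ... | u_1] ∈ R^(4×1). The projector onto W = col(U) is P = U (U^T U)^(-1) U^T.
Compute U^T U =
  [19],
and U^T v = (-4).
Solve U^T U · c = U^T v for the coefficients: c = (-4/19). The projection is proj_W(v) = U c.
Check: (v - proj_W(v)) · u_1 = 0  (should be 0).
Result: proj_W(v) = (-12/19, -12/19, 0, 4/19).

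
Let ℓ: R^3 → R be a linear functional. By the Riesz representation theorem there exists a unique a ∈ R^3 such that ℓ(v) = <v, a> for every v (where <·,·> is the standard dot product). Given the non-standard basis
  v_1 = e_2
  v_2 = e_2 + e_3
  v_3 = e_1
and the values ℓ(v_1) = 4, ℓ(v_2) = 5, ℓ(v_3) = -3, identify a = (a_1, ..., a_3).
a = (-3, 4, 1)

Write a = (a_1, ..., a_3) in the standard basis. For each basis vector v_i, ℓ(v_i) = <v_i, a> is a linear equation in the a_j's. Collect the n equations into a matrix system V a = ℓ, where row i of V is v_i (expressed in the standard basis). Since V is invertible (lower-triangular with 1s on the diagonal, up to permutation), solve by back-substitution:
  V =
[[0, 1, 0],
 [0, 1, 1],
 [1, 0, 0]]
  V a = (4, 5, -3)
Solving gives a = (-3, 4, 1).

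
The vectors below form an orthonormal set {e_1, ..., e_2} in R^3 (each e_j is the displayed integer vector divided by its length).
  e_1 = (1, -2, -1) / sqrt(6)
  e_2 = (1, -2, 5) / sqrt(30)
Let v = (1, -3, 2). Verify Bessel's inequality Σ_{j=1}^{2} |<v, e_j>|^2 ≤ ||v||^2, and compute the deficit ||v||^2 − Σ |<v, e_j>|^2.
Σ |<v, e_j>|^2 = 69/5; ||v||^2 = 14; deficit = 1/5

Write each e_j = u_j / sqrt(<u_j, u_j>) where u_j is the displayed integer vector. Then <v, e_j> = <v, u_j> / sqrt(<u_j, u_j>), so |<v, e_j>|^2 = <v, u_j>^2 / <u_j, u_j>.
Coefficients: <v, e_1> = 5/sqrt(6), <v, e_2> = 17/sqrt(30).
Square and sum: Σ |<v, e_j>|^2 = 69/5.
Compute ||v||^2 = v·v = 14.
Deficit = 14 − 69/5 = 1/5 ≥ 0, confirming Bessel's inequality. (The deficit equals ||v − Σ <v,e_j> e_j||^2, the squared distance from v to span{e_j}.)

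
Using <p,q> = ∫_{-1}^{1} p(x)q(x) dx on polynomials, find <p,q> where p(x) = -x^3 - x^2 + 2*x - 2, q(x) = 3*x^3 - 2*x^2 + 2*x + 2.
<p,q> = -86/35

Expand the product: p(x)·q(x) = -3*x^6 - x^5 + 6*x^4 - 14*x^3 + 6*x^2 - 4.
∫_{-1}^{1} of each monomial x^k gives [2/(k+1) if k even, 0 if k odd]. Integrating term-by-term (or equivalently evaluating the antiderivative F(x) = -3*x^7/7 - x^6/6 + 6*x^5/5 - 7*x^4/2 + 2*x^3 - 4*x at the endpoints):
  F(1) − F(−1) = -514/105 − (-256/105) = -86/35.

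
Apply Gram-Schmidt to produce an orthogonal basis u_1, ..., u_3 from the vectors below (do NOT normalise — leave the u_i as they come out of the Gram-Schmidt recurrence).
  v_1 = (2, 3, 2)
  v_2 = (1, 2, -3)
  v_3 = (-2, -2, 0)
Orthogonal basis:
  u_1 = (2, 3, 2)
  u_2 = (13/17, 28/17, -55/17)
  u_3 = (-5/9, 40/117, 5/117)

Apply the Gram-Schmidt recurrence
  u_1 = v_1
  u_i = v_i − Σ_{j<i} ((v_i · u_j) / (u_j · u_j)) · u_j.

Step by step this gives:
  u_1 = (2, 3, 2)
  u_2 = (13/17, 28/17, -55/17)
  u_3 = (-5/9, 40/117, 5/117)

Orthogonality check:
  u_2 · u_1 = 0 (should be 0)
  u_3 · u_1 = 0 (should be 0)
  u_3 · u_2 = 0 (should be 0)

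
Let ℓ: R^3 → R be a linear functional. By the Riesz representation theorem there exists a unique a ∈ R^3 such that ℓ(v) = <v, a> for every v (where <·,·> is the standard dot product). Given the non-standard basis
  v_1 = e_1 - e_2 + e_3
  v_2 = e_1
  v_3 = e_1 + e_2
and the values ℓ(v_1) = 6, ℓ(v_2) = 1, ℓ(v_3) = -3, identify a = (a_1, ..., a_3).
a = (1, -4, 1)

Write a = (a_1, ..., a_3) in the standard basis. For each basis vector v_i, ℓ(v_i) = <v_i, a> is a linear equation in the a_j's. Collect the n equations into a matrix system V a = ℓ, where row i of V is v_i (expressed in the standard basis). Since V is invertible (lower-triangular with 1s on the diagonal, up to permutation), solve by back-substitution:
  V =
[[1, -1, 1],
 [1, 0, 0],
 [1, 1, 0]]
  V a = (6, 1, -3)
Solving gives a = (1, -4, 1).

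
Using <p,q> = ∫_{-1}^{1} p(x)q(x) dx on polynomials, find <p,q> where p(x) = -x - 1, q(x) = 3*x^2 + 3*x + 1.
<p,q> = -6

Expand the product: p(x)·q(x) = -3*x^3 - 6*x^2 - 4*x - 1.
∫_{-1}^{1} of each monomial x^k gives [2/(k+1) if k even, 0 if k odd]. Integrating term-by-term (or equivalently evaluating the antiderivative F(x) = -3*x^4/4 - 2*x^3 - 2*x^2 - x at the endpoints):
  F(1) − F(−1) = -23/4 − (1/4) = -6.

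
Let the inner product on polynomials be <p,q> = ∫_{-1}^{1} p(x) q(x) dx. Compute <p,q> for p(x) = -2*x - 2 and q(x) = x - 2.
<p,q> = 20/3

Expand the product: p(x)·q(x) = -2*x^2 + 2*x + 4.
∫_{-1}^{1} of each monomial x^k gives [2/(k+1) if k even, 0 if k odd]. Integrating term-by-term (or equivalently evaluating the antiderivative F(x) = -2*x^3/3 + x^2 + 4*x at the endpoints):
  F(1) − F(−1) = 13/3 − (-7/3) = 20/3.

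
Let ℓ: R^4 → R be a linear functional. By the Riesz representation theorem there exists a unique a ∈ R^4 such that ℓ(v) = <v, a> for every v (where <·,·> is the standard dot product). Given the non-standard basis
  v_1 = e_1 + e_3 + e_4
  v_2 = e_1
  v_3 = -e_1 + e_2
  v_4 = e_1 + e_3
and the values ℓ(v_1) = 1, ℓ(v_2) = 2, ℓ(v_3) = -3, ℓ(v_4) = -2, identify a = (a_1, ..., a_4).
a = (2, -1, -4, 3)

Write a = (a_1, ..., a_4) in the standard basis. For each basis vector v_i, ℓ(v_i) = <v_i, a> is a linear equation in the a_j's. Collect the n equations into a matrix system V a = ℓ, where row i of V is v_i (expressed in the standard basis). Since V is invertible (lower-triangular with 1s on the diagonal, up to permutation), solve by back-substitution:
  V =
[[1, 0, 1, 1],
 [1, 0, 0, 0],
 [-1, 1, 0, 0],
 [1, 0, 1, 0]]
  V a = (1, 2, -3, -2)
Solving gives a = (2, -1, -4, 3).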